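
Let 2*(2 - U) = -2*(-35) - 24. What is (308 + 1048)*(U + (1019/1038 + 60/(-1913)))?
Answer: -8997626582/330949 ≈ -27187.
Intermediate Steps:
U = -21 (U = 2 - (-2*(-35) - 24)/2 = 2 - (70 - 24)/2 = 2 - ½*46 = 2 - 23 = -21)
(308 + 1048)*(U + (1019/1038 + 60/(-1913))) = (308 + 1048)*(-21 + (1019/1038 + 60/(-1913))) = 1356*(-21 + (1019*(1/1038) + 60*(-1/1913))) = 1356*(-21 + (1019/1038 - 60/1913)) = 1356*(-21 + 1887067/1985694) = 1356*(-39812507/1985694) = -8997626582/330949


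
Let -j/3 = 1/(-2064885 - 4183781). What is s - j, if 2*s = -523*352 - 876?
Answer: -577914123679/6248666 ≈ -92486.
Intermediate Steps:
j = 3/6248666 (j = -3/(-2064885 - 4183781) = -3/(-6248666) = -3*(-1/6248666) = 3/6248666 ≈ 4.8010e-7)
s = -92486 (s = (-523*352 - 876)/2 = (-184096 - 876)/2 = (½)*(-184972) = -92486)
s - j = -92486 - 1*3/6248666 = -92486 - 3/6248666 = -577914123679/6248666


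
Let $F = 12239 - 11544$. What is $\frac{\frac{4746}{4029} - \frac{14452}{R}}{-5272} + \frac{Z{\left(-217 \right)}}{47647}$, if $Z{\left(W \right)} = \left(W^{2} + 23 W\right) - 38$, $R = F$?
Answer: $\frac{103920741760731}{117230815070420} \approx 0.88646$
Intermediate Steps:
$F = 695$
$R = 695$
$Z{\left(W \right)} = -38 + W^{2} + 23 W$
$\frac{\frac{4746}{4029} - \frac{14452}{R}}{-5272} + \frac{Z{\left(-217 \right)}}{47647} = \frac{\frac{4746}{4029} - \frac{14452}{695}}{-5272} + \frac{-38 + \left(-217\right)^{2} + 23 \left(-217\right)}{47647} = \left(4746 \cdot \frac{1}{4029} - \frac{14452}{695}\right) \left(- \frac{1}{5272}\right) + \left(-38 + 47089 - 4991\right) \frac{1}{47647} = \left(\frac{1582}{1343} - \frac{14452}{695}\right) \left(- \frac{1}{5272}\right) + 42060 \cdot \frac{1}{47647} = \left(- \frac{18309546}{933385}\right) \left(- \frac{1}{5272}\right) + \frac{42060}{47647} = \frac{9154773}{2460402860} + \frac{42060}{47647} = \frac{103920741760731}{117230815070420}$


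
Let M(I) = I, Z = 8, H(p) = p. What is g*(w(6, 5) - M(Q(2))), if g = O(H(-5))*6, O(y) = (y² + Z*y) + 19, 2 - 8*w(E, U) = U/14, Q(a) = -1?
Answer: 405/14 ≈ 28.929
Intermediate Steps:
w(E, U) = ¼ - U/112 (w(E, U) = ¼ - U/(8*14) = ¼ - U/112)
O(y) = 19 + y² + 8*y (O(y) = (y² + 8*y) + 19 = 19 + y² + 8*y)
g = 24 (g = (19 + (-5)² + 8*(-5))*6 = (19 + 25 - 40)*6 = 4*6 = 24)
g*(w(6, 5) - M(Q(2))) = 24*((¼ - 1/112*5) - 1*(-1)) = 24*((¼ - 5/112) + 1) = 24*(23/112 + 1) = 24*(135/112) = 405/14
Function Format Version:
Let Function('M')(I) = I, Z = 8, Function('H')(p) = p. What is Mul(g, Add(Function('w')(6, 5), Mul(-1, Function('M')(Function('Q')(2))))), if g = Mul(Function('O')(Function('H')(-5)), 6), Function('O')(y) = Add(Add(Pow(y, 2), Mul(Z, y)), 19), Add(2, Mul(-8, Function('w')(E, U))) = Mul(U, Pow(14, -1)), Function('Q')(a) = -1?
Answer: Rational(405, 14) ≈ 28.929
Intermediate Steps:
Function('w')(E, U) = Add(Rational(1, 4), Mul(Rational(-1, 112), U)) (Function('w')(E, U) = Add(Rational(1, 4), Mul(Rational(-1, 8), Mul(U, Pow(14, -1)))) = Add(Rational(1, 4), Mul(Rational(-1, 8), Mul(U, Rational(1, 14)))) = Add(Rational(1, 4), Mul(Rational(-1, 8), Mul(Rational(1, 14), U))) = Add(Rational(1, 4), Mul(Rational(-1, 112), U)))
Function('O')(y) = Add(19, Pow(y, 2), Mul(8, y)) (Function('O')(y) = Add(Add(Pow(y, 2), Mul(8, y)), 19) = Add(19, Pow(y, 2), Mul(8, y)))
g = 24 (g = Mul(Add(19, Pow(-5, 2), Mul(8, -5)), 6) = Mul(Add(19, 25, -40), 6) = Mul(4, 6) = 24)
Mul(g, Add(Function('w')(6, 5), Mul(-1, Function('M')(Function('Q')(2))))) = Mul(24, Add(Add(Rational(1, 4), Mul(Rational(-1, 112), 5)), Mul(-1, -1))) = Mul(24, Add(Add(Rational(1, 4), Rational(-5, 112)), 1)) = Mul(24, Add(Rational(23, 112), 1)) = Mul(24, Rational(135, 112)) = Rational(405, 14)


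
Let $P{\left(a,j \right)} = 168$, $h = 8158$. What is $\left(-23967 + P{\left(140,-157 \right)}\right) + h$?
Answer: $-15641$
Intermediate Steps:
$\left(-23967 + P{\left(140,-157 \right)}\right) + h = \left(-23967 + 168\right) + 8158 = -23799 + 8158 = -15641$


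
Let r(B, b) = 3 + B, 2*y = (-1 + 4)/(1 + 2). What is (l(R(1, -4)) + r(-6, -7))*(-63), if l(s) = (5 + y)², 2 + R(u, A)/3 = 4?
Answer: -6867/4 ≈ -1716.8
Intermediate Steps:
y = ½ (y = ((-1 + 4)/(1 + 2))/2 = (3/3)/2 = (3*(⅓))/2 = (½)*1 = ½ ≈ 0.50000)
R(u, A) = 6 (R(u, A) = -6 + 3*4 = -6 + 12 = 6)
l(s) = 121/4 (l(s) = (5 + ½)² = (11/2)² = 121/4)
(l(R(1, -4)) + r(-6, -7))*(-63) = (121/4 + (3 - 6))*(-63) = (121/4 - 3)*(-63) = (109/4)*(-63) = -6867/4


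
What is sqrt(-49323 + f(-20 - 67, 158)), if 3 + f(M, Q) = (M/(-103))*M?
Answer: I*sqrt(524079141)/103 ≈ 222.26*I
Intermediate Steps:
f(M, Q) = -3 - M**2/103 (f(M, Q) = -3 + (M/(-103))*M = -3 + (M*(-1/103))*M = -3 + (-M/103)*M = -3 - M**2/103)
sqrt(-49323 + f(-20 - 67, 158)) = sqrt(-49323 + (-3 - (-20 - 67)**2/103)) = sqrt(-49323 + (-3 - 1/103*(-87)**2)) = sqrt(-49323 + (-3 - 1/103*7569)) = sqrt(-49323 + (-3 - 7569/103)) = sqrt(-49323 - 7878/103) = sqrt(-5088147/103) = I*sqrt(524079141)/103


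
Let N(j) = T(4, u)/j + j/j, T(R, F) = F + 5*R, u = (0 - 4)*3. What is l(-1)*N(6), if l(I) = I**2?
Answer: 7/3 ≈ 2.3333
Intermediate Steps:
u = -12 (u = -4*3 = -12)
N(j) = 1 + 8/j (N(j) = (-12 + 5*4)/j + j/j = (-12 + 20)/j + 1 = 8/j + 1 = 1 + 8/j)
l(-1)*N(6) = (-1)**2*((8 + 6)/6) = 1*((1/6)*14) = 1*(7/3) = 7/3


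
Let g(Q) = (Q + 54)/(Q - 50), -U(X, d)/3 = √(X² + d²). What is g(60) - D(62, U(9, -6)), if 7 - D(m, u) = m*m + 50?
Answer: 19492/5 ≈ 3898.4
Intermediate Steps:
U(X, d) = -3*√(X² + d²)
D(m, u) = -43 - m² (D(m, u) = 7 - (m*m + 50) = 7 - (m² + 50) = 7 - (50 + m²) = 7 + (-50 - m²) = -43 - m²)
g(Q) = (54 + Q)/(-50 + Q)
g(60) - D(62, U(9, -6)) = (54 + 60)/(-50 + 60) - (-43 - 1*62²) = 114/10 - (-43 - 1*3844) = (⅒)*114 - (-43 - 3844) = 57/5 - 1*(-3887) = 57/5 + 3887 = 19492/5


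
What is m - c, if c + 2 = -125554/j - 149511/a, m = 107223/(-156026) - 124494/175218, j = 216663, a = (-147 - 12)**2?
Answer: 123754560612510715/17440695925555214 ≈ 7.0957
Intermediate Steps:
a = 25281 (a = (-159)**2 = 25281)
m = -6368616743/4556427278 (m = 107223*(-1/156026) - 124494*1/175218 = -107223/156026 - 20749/29203 = -6368616743/4556427278 ≈ -1.3977)
c = -1723057299/202868789 (c = -2 + (-125554/216663 - 149511/25281) = -2 + (-125554*1/216663 - 149511*1/25281) = -2 + (-125554/216663 - 49837/8427) = -2 - 1317319721/202868789 = -1723057299/202868789 ≈ -8.4935)
m - c = -6368616743/4556427278 - 1*(-1723057299/202868789) = -6368616743/4556427278 + 1723057299/202868789 = 123754560612510715/17440695925555214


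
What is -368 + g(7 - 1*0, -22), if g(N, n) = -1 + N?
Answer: -362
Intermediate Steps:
-368 + g(7 - 1*0, -22) = -368 + (-1 + (7 - 1*0)) = -368 + (-1 + (7 + 0)) = -368 + (-1 + 7) = -368 + 6 = -362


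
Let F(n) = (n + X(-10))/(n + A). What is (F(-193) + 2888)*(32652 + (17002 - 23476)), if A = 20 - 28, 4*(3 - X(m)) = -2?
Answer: 5066991865/67 ≈ 7.5627e+7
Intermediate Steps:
X(m) = 7/2 (X(m) = 3 - 1/4*(-2) = 3 + 1/2 = 7/2)
A = -8
F(n) = (7/2 + n)/(-8 + n) (F(n) = (n + 7/2)/(n - 8) = (7/2 + n)/(-8 + n))
(F(-193) + 2888)*(32652 + (17002 - 23476)) = ((7/2 - 193)/(-8 - 193) + 2888)*(32652 + (17002 - 23476)) = (-379/2/(-201) + 2888)*(32652 - 6474) = (-1/201*(-379/2) + 2888)*26178 = (379/402 + 2888)*26178 = (1161355/402)*26178 = 5066991865/67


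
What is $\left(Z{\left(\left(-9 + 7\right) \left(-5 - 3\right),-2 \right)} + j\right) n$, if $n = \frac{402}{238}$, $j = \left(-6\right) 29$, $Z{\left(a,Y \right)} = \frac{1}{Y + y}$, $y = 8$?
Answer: $- \frac{9983}{34} \approx -293.62$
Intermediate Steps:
$Z{\left(a,Y \right)} = \frac{1}{8 + Y}$ ($Z{\left(a,Y \right)} = \frac{1}{Y + 8} = \frac{1}{8 + Y}$)
$j = -174$
$n = \frac{201}{119}$ ($n = 402 \cdot \frac{1}{238} = \frac{201}{119} \approx 1.6891$)
$\left(Z{\left(\left(-9 + 7\right) \left(-5 - 3\right),-2 \right)} + j\right) n = \left(\frac{1}{8 - 2} - 174\right) \frac{201}{119} = \left(\frac{1}{6} - 174\right) \frac{201}{119} = \left(- \frac{1043}{6}\right) \frac{201}{119} = - \frac{9983}{34}$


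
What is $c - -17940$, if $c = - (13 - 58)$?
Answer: $17985$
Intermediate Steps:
$c = 45$ ($c = \left(-1\right) \left(-45\right) = 45$)
$c - -17940 = 45 - -17940 = 45 + 17940 = 17985$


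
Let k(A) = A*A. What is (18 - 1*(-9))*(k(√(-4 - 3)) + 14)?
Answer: 189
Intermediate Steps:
k(A) = A²
(18 - 1*(-9))*(k(√(-4 - 3)) + 14) = (18 - 1*(-9))*((√(-4 - 3))² + 14) = (18 + 9)*((√(-7))² + 14) = 27*((I*√7)² + 14) = 27*(-7 + 14) = 27*7 = 189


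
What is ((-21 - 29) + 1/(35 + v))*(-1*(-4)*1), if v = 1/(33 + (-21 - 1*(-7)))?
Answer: -66562/333 ≈ -199.89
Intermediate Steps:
v = 1/19 (v = 1/(33 + (-21 + 7)) = 1/(33 - 14) = 1/19 ≈ 0.052632)
((-21 - 29) + 1/(35 + v))*(-1*(-4)*1) = ((-21 - 29) + 1/(35 + 1/19))*(-1*(-4)*1) = (-50 + 1/(666/19))*(4*1) = (-50 + 19/666)*4 = -33281/666*4 = -66562/333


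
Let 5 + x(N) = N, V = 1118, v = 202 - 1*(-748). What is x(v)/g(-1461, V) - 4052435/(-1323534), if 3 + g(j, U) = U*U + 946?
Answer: 5070307950775/1655565003978 ≈ 3.0626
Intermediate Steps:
v = 950 (v = 202 + 748 = 950)
g(j, U) = 943 + U**2 (g(j, U) = -3 + (U*U + 946) = -3 + (U**2 + 946) = -3 + (946 + U**2) = 943 + U**2)
x(N) = -5 + N
x(v)/g(-1461, V) - 4052435/(-1323534) = (-5 + 950)/(943 + 1118**2) - 4052435/(-1323534) = 945/(943 + 1249924) - 4052435*(-1/1323534) = 945/1250867 + 4052435/1323534 = 5070307950775/1655565003978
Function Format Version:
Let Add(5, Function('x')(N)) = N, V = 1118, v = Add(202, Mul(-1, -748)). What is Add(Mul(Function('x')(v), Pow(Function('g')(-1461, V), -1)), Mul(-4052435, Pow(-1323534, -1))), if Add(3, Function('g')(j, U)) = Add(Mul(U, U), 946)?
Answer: Rational(5070307950775, 1655565003978) ≈ 3.0626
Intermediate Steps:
v = 950 (v = Add(202, 748) = 950)
Function('g')(j, U) = Add(943, Pow(U, 2)) (Function('g')(j, U) = Add(-3, Add(Mul(U, U), 946)) = Add(-3, Add(Pow(U, 2), 946)) = Add(-3, Add(946, Pow(U, 2))) = Add(943, Pow(U, 2)))
Function('x')(N) = Add(-5, N)
Add(Mul(Function('x')(v), Pow(Function('g')(-1461, V), -1)), Mul(-4052435, Pow(-1323534, -1))) = Add(Mul(Add(-5, 950), Pow(Add(943, Pow(1118, 2)), -1)), Mul(-4052435, Pow(-1323534, -1))) = Add(Mul(945, Pow(Add(943, 1249924), -1)), Mul(-4052435, Rational(-1, 1323534))) = Add(Mul(945, Pow(1250867, -1)), Rational(4052435, 1323534)) = Add(Mul(945, Rational(1, 1250867)), Rational(4052435, 1323534)) = Add(Rational(945, 1250867), Rational(4052435, 1323534)) = Rational(5070307950775, 1655565003978)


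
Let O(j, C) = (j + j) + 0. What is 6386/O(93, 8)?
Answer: 103/3 ≈ 34.333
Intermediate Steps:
O(j, C) = 2*j (O(j, C) = 2*j + 0 = 2*j)
6386/O(93, 8) = 6386/((2*93)) = 6386/186 = 6386*(1/186) = 103/3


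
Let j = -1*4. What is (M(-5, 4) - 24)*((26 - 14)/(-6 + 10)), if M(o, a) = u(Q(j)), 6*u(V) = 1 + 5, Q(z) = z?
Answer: -69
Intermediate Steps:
j = -4
u(V) = 1 (u(V) = (1 + 5)/6 = (1/6)*6 = 1)
M(o, a) = 1
(M(-5, 4) - 24)*((26 - 14)/(-6 + 10)) = (1 - 24)*((26 - 14)/(-6 + 10)) = -276/4 = -23*3 = -69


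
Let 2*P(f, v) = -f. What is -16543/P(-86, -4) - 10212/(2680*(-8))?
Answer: -88560701/230480 ≈ -384.24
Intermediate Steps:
P(f, v) = -f/2 (P(f, v) = (-f)/2 = -f/2)
-16543/P(-86, -4) - 10212/(2680*(-8)) = -16543/((-1/2*(-86))) - 10212/(2680*(-8)) = -16543/43 - 10212/(-21440) = -16543*1/43 - 10212*(-1/21440) = -16543/43 + 2553/5360 = -88560701/230480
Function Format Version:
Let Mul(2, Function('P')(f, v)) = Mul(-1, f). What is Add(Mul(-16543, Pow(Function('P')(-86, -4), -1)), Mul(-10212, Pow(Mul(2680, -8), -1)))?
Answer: Rational(-88560701, 230480) ≈ -384.24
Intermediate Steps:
Function('P')(f, v) = Mul(Rational(-1, 2), f) (Function('P')(f, v) = Mul(Rational(1, 2), Mul(-1, f)) = Mul(Rational(-1, 2), f))
Add(Mul(-16543, Pow(Function('P')(-86, -4), -1)), Mul(-10212, Pow(Mul(2680, -8), -1))) = Add(Mul(-16543, Pow(Mul(Rational(-1, 2), -86), -1)), Mul(-10212, Pow(Mul(2680, -8), -1))) = Add(Mul(-16543, Pow(43, -1)), Mul(-10212, Pow(-21440, -1))) = Add(Mul(-16543, Rational(1, 43)), Mul(-10212, Rational(-1, 21440))) = Add(Rational(-16543, 43), Rational(2553, 5360)) = Rational(-88560701, 230480)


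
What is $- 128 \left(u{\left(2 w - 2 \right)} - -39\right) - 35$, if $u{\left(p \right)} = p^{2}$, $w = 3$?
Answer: $-7075$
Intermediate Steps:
$- 128 \left(u{\left(2 w - 2 \right)} - -39\right) - 35 = - 128 \left(\left(2 \cdot 3 - 2\right)^{2} - -39\right) - 35 = - 128 \left(\left(6 - 2\right)^{2} + 39\right) - 35 = - 128 \left(4^{2} + 39\right) - 35 = - 128 \left(16 + 39\right) - 35 = \left(-128\right) 55 - 35 = -7040 - 35 = -7075$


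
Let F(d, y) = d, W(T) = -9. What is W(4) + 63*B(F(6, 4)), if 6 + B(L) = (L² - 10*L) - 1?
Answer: -1962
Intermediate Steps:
B(L) = -7 + L² - 10*L (B(L) = -6 + ((L² - 10*L) - 1) = -6 + (-1 + L² - 10*L) = -7 + L² - 10*L)
W(4) + 63*B(F(6, 4)) = -9 + 63*(-7 + 6² - 10*6) = -9 + 63*(-7 + 36 - 60) = -9 + 63*(-31) = -9 - 1953 = -1962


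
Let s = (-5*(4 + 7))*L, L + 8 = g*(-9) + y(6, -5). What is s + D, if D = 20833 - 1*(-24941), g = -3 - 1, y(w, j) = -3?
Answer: 44399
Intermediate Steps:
g = -4
L = 25 (L = -8 + (-4*(-9) - 3) = -8 + (36 - 3) = -8 + 33 = 25)
D = 45774 (D = 20833 + 24941 = 45774)
s = -1375 (s = -5*(4 + 7)*25 = -5*11*25 = -55*25 = -1375)
s + D = -1375 + 45774 = 44399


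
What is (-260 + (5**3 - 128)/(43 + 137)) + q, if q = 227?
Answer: -1981/60 ≈ -33.017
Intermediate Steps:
(-260 + (5**3 - 128)/(43 + 137)) + q = (-260 + (5**3 - 128)/(43 + 137)) + 227 = (-260 + (125 - 128)/180) + 227 = (-260 - 3*1/180) + 227 = (-260 - 1/60) + 227 = -15601/60 + 227 = -1981/60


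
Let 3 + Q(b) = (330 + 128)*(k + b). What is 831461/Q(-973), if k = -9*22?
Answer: -831461/536321 ≈ -1.5503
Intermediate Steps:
k = -198
Q(b) = -90687 + 458*b (Q(b) = -3 + (330 + 128)*(-198 + b) = -3 + 458*(-198 + b) = -3 + (-90684 + 458*b) = -90687 + 458*b)
831461/Q(-973) = 831461/(-90687 + 458*(-973)) = 831461/(-90687 - 445634) = 831461/(-536321) = 831461*(-1/536321) = -831461/536321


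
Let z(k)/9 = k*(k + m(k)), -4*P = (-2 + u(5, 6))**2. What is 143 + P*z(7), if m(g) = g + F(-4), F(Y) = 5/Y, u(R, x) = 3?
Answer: -925/16 ≈ -57.813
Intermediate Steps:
P = -1/4 (P = -(-2 + 3)**2/4 = -1/4*1**2 = -1/4*1 = -1/4 ≈ -0.25000)
m(g) = -5/4 + g (m(g) = g + 5/(-4) = g + 5*(-1/4) = g - 5/4 = -5/4 + g)
z(k) = 9*k*(-5/4 + 2*k) (z(k) = 9*(k*(k + (-5/4 + k))) = 9*(k*(-5/4 + 2*k)) = 9*k*(-5/4 + 2*k))
143 + P*z(7) = 143 - 9*7*(-5 + 8*7)/16 = 143 - 9*7*(-5 + 56)/16 = 143 - 9*7*51/16 = 143 - 1/4*3213/4 = 143 - 3213/16 = -925/16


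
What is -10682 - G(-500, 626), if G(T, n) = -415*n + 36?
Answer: 249072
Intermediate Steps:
G(T, n) = 36 - 415*n
-10682 - G(-500, 626) = -10682 - (36 - 415*626) = -10682 - (36 - 259790) = -10682 - 1*(-259754) = -10682 + 259754 = 249072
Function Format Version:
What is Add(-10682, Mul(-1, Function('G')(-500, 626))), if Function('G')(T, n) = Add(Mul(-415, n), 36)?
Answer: 249072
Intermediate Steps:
Function('G')(T, n) = Add(36, Mul(-415, n))
Add(-10682, Mul(-1, Function('G')(-500, 626))) = Add(-10682, Mul(-1, Add(36, Mul(-415, 626)))) = Add(-10682, Mul(-1, Add(36, -259790))) = Add(-10682, Mul(-1, -259754)) = Add(-10682, 259754) = 249072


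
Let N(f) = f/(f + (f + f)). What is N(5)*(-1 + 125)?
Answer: 124/3 ≈ 41.333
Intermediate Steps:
N(f) = 1/3 (N(f) = f/(f + 2*f) = f/((3*f)) = (1/(3*f))*f = 1/3)
N(5)*(-1 + 125) = (-1 + 125)/3 = (1/3)*124 = 124/3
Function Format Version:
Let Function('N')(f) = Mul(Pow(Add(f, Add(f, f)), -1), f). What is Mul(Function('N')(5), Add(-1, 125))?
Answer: Rational(124, 3) ≈ 41.333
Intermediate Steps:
Function('N')(f) = Rational(1, 3) (Function('N')(f) = Mul(Pow(Add(f, Mul(2, f)), -1), f) = Mul(Pow(Mul(3, f), -1), f) = Mul(Mul(Rational(1, 3), Pow(f, -1)), f) = Rational(1, 3))
Mul(Function('N')(5), Add(-1, 125)) = Mul(Rational(1, 3), Add(-1, 125)) = Mul(Rational(1, 3), 124) = Rational(124, 3)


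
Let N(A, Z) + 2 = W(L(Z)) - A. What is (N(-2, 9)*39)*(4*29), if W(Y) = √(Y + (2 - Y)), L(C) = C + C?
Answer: 4524*√2 ≈ 6397.9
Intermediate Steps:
L(C) = 2*C
W(Y) = √2
N(A, Z) = -2 + √2 - A (N(A, Z) = -2 + (√2 - A) = -2 + √2 - A)
(N(-2, 9)*39)*(4*29) = ((-2 + √2 - 1*(-2))*39)*(4*29) = ((-2 + √2 + 2)*39)*116 = (√2*39)*116 = (39*√2)*116 = 4524*√2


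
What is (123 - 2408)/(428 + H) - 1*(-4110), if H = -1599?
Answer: 4815095/1171 ≈ 4112.0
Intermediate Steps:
(123 - 2408)/(428 + H) - 1*(-4110) = (123 - 2408)/(428 - 1599) - 1*(-4110) = -2285/(-1171) + 4110 = -2285*(-1/1171) + 4110 = 2285/1171 + 4110 = 4815095/1171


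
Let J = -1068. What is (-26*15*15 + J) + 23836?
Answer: 16918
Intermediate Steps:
(-26*15*15 + J) + 23836 = (-26*15*15 - 1068) + 23836 = (-390*15 - 1068) + 23836 = (-5850 - 1068) + 23836 = -6918 + 23836 = 16918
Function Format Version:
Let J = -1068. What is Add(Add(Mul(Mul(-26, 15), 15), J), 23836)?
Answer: 16918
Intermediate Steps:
Add(Add(Mul(Mul(-26, 15), 15), J), 23836) = Add(Add(Mul(Mul(-26, 15), 15), -1068), 23836) = Add(Add(Mul(-390, 15), -1068), 23836) = Add(Add(-5850, -1068), 23836) = Add(-6918, 23836) = 16918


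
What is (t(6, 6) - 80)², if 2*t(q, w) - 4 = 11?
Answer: 21025/4 ≈ 5256.3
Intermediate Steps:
t(q, w) = 15/2 (t(q, w) = 2 + (½)*11 = 2 + 11/2 = 15/2)
(t(6, 6) - 80)² = (15/2 - 80)² = (-145/2)² = 21025/4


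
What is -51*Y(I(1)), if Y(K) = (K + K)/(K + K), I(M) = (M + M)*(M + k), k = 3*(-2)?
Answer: -51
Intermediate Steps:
k = -6
I(M) = 2*M*(-6 + M) (I(M) = (M + M)*(M - 6) = (2*M)*(-6 + M) = 2*M*(-6 + M))
Y(K) = 1 (Y(K) = (2*K)/((2*K)) = (2*K)*(1/(2*K)) = 1)
-51*Y(I(1)) = -51*1 = -51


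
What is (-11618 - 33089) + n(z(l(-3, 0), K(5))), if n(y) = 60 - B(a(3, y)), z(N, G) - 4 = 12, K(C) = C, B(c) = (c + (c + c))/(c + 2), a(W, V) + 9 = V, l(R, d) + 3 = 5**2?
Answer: -133948/3 ≈ -44649.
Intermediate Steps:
l(R, d) = 22 (l(R, d) = -3 + 5**2 = -3 + 25 = 22)
a(W, V) = -9 + V
B(c) = 3*c/(2 + c) (B(c) = (c + 2*c)/(2 + c) = (3*c)/(2 + c) = 3*c/(2 + c))
z(N, G) = 16 (z(N, G) = 4 + 12 = 16)
n(y) = 60 - 3*(-9 + y)/(-7 + y) (n(y) = 60 - 3*(-9 + y)/(2 + (-9 + y)) = 60 - 3*(-9 + y)/(-7 + y))
(-11618 - 33089) + n(z(l(-3, 0), K(5))) = (-11618 - 33089) + 3*(-131 + 19*16)/(-7 + 16) = -44707 + 3*(-131 + 304)/9 = -44707 + 3*(1/9)*173 = -44707 + 173/3 = -133948/3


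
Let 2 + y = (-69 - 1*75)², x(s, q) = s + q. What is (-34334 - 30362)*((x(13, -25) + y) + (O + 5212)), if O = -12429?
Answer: -873719480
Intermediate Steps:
x(s, q) = q + s
y = 20734 (y = -2 + (-69 - 1*75)² = -2 + (-69 - 75)² = -2 + (-144)² = -2 + 20736 = 20734)
(-34334 - 30362)*((x(13, -25) + y) + (O + 5212)) = (-34334 - 30362)*(((-25 + 13) + 20734) + (-12429 + 5212)) = -64696*((-12 + 20734) - 7217) = -64696*(20722 - 7217) = -64696*13505 = -873719480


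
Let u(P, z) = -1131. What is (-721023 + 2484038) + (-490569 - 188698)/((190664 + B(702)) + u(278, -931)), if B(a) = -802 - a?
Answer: 331497268168/188029 ≈ 1.7630e+6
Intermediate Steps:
(-721023 + 2484038) + (-490569 - 188698)/((190664 + B(702)) + u(278, -931)) = (-721023 + 2484038) + (-490569 - 188698)/((190664 + (-802 - 1*702)) - 1131) = 1763015 - 679267/((190664 + (-802 - 702)) - 1131) = 1763015 - 679267/((190664 - 1504) - 1131) = 1763015 - 679267/(189160 - 1131) = 1763015 - 679267/188029 = 331497268168/188029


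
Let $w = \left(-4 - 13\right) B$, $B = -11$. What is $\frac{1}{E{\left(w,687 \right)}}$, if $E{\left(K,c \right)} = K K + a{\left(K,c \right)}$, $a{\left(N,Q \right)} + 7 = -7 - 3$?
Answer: $\frac{1}{34952} \approx 2.8611 \cdot 10^{-5}$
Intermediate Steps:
$a{\left(N,Q \right)} = -17$ ($a{\left(N,Q \right)} = -7 - 10 = -17$)
$w = 187$ ($w = \left(-4 - 13\right) \left(-11\right) = \left(-17\right) \left(-11\right) = 187$)
$E{\left(K,c \right)} = -17 + K^{2}$ ($E{\left(K,c \right)} = K K - 17 = K^{2} - 17 = -17 + K^{2}$)
$\frac{1}{E{\left(w,687 \right)}} = \frac{1}{-17 + 187^{2}} = \frac{1}{-17 + 34969} = \frac{1}{34952}$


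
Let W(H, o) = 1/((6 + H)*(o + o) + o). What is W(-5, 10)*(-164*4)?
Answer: -328/15 ≈ -21.867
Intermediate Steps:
W(H, o) = 1/(o + 2*o*(6 + H)) (W(H, o) = 1/((6 + H)*(2*o) + o) = 1/(2*o*(6 + H) + o) = 1/(o + 2*o*(6 + H)))
W(-5, 10)*(-164*4) = (1/(10*(13 + 2*(-5))))*(-164*4) = (1/(10*(13 - 10)))*(-656) = ((⅒)/3)*(-656) = ((⅒)*(⅓))*(-656) = (1/30)*(-656) = -328/15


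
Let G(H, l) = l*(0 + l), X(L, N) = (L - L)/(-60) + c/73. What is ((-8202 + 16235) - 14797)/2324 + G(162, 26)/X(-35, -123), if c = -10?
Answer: -14344049/2905 ≈ -4937.7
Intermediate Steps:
X(L, N) = -10/73 (X(L, N) = (L - L)/(-60) - 10/73 = 0*(-1/60) - 10*1/73 = 0 - 10/73 = -10/73)
G(H, l) = l² (G(H, l) = l*l = l²)
((-8202 + 16235) - 14797)/2324 + G(162, 26)/X(-35, -123) = ((-8202 + 16235) - 14797)/2324 + 26²/(-10/73) = (8033 - 14797)*(1/2324) + 676*(-73/10) = -6764*1/2324 - 24674/5 = -1691/581 - 24674/5 = -14344049/2905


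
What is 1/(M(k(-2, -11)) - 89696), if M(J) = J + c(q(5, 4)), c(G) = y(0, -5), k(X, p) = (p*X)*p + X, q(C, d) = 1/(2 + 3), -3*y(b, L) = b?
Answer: -1/89940 ≈ -1.1119e-5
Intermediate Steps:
y(b, L) = -b/3
q(C, d) = ⅕ (q(C, d) = 1/5 = ⅕)
k(X, p) = X + X*p² (k(X, p) = (X*p)*p + X = X*p² + X = X + X*p²)
c(G) = 0 (c(G) = -⅓*0 = 0)
M(J) = J (M(J) = J + 0 = J)
1/(M(k(-2, -11)) - 89696) = 1/(-2*(1 + (-11)²) - 89696) = 1/(-2*(1 + 121) - 89696) = 1/(-2*122 - 89696) = 1/(-244 - 89696) = 1/(-89940) = -1/89940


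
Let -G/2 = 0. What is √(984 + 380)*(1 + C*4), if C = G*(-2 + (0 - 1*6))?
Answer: 2*√341 ≈ 36.932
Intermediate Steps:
G = 0 (G = -2*0 = 0)
C = 0 (C = 0*(-2 + (0 - 1*6)) = 0*(-2 + (0 - 6)) = 0*(-2 - 6) = 0*(-8) = 0)
√(984 + 380)*(1 + C*4) = √(984 + 380)*(1 + 0*4) = √1364*(1 + 0) = (2*√341)*1 = 2*√341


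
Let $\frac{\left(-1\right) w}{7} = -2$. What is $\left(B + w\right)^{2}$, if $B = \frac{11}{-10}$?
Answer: $\frac{16641}{100} \approx 166.41$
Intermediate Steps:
$w = 14$ ($w = \left(-7\right) \left(-2\right) = 14$)
$B = - \frac{11}{10}$ ($B = 11 \left(- \frac{1}{10}\right) = - \frac{11}{10} \approx -1.1$)
$\left(B + w\right)^{2} = \left(- \frac{11}{10} + 14\right)^{2} = \left(\frac{129}{10}\right)^{2} = \frac{16641}{100}$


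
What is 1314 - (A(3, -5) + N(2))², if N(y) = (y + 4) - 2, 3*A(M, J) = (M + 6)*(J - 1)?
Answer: 1118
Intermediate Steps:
A(M, J) = (-1 + J)*(6 + M)/3 (A(M, J) = ((M + 6)*(J - 1))/3 = ((6 + M)*(-1 + J))/3 = ((-1 + J)*(6 + M))/3 = (-1 + J)*(6 + M)/3)
N(y) = 2 + y (N(y) = (4 + y) - 2 = 2 + y)
1314 - (A(3, -5) + N(2))² = 1314 - ((-2 + 2*(-5) - ⅓*3 + (⅓)*(-5)*3) + (2 + 2))² = 1314 - ((-2 - 10 - 1 - 5) + 4)² = 1314 - (-18 + 4)² = 1314 - 1*(-14)² = 1314 - 1*196 = 1314 - 196 = 1118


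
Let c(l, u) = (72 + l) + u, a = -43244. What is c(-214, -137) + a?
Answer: -43523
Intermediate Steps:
c(l, u) = 72 + l + u
c(-214, -137) + a = (72 - 214 - 137) - 43244 = -279 - 43244 = -43523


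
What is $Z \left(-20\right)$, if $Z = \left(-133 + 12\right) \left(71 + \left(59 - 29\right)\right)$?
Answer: $244420$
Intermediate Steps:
$Z = -12221$ ($Z = - 121 \left(71 + \left(59 - 29\right)\right) = - 121 \left(71 + 30\right) = \left(-121\right) 101 = -12221$)
$Z \left(-20\right) = \left(-12221\right) \left(-20\right) = 244420$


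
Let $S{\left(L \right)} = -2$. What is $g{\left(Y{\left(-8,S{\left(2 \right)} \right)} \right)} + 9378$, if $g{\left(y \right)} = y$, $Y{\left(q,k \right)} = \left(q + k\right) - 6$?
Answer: $9362$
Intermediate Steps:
$Y{\left(q,k \right)} = -6 + k + q$ ($Y{\left(q,k \right)} = \left(k + q\right) - 6 = -6 + k + q$)
$g{\left(Y{\left(-8,S{\left(2 \right)} \right)} \right)} + 9378 = \left(-6 - 2 - 8\right) + 9378 = -16 + 9378 = 9362$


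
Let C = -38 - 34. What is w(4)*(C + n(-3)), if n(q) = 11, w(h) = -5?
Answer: 305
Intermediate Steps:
C = -72
w(4)*(C + n(-3)) = -5*(-72 + 11) = -5*(-61) = 305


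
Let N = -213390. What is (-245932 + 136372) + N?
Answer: -322950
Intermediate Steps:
(-245932 + 136372) + N = (-245932 + 136372) - 213390 = -109560 - 213390 = -322950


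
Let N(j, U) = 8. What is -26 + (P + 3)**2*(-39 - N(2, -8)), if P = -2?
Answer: -73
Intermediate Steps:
-26 + (P + 3)**2*(-39 - N(2, -8)) = -26 + (-2 + 3)**2*(-39 - 1*8) = -26 + 1**2*(-39 - 8) = -26 + 1*(-47) = -26 - 47 = -73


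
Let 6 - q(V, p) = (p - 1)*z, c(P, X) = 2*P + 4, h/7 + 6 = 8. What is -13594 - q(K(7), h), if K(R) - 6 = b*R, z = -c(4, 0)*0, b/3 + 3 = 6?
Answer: -13600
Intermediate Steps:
b = 9 (b = -9 + 3*6 = -9 + 18 = 9)
h = 14 (h = -42 + 7*8 = -42 + 56 = 14)
c(P, X) = 4 + 2*P
z = 0 (z = -(4 + 2*4)*0 = -(4 + 8)*0 = -1*12*0 = -12*0 = 0)
K(R) = 6 + 9*R
q(V, p) = 6 (q(V, p) = 6 - (p - 1)*0 = 6 - (-1 + p)*0 = 6 - 1*0 = 6 + 0 = 6)
-13594 - q(K(7), h) = -13594 - 1*6 = -13594 - 6 = -13600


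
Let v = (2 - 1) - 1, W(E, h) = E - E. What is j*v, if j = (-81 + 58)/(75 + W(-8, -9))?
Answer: 0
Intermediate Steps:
W(E, h) = 0
v = 0 (v = 1 - 1 = 0)
j = -23/75 (j = (-81 + 58)/(75 + 0) = -23/75 ≈ -0.30667)
j*v = -23/75*0 = 0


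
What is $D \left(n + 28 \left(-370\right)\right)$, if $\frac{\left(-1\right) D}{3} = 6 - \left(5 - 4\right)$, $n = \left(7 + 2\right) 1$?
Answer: $155265$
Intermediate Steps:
$n = 9$ ($n = 9 \cdot 1 = 9$)
$D = -15$ ($D = - 3 \left(6 - \left(5 - 4\right)\right) = - 3 \left(6 - 1\right) = \left(-3\right) 5 = -15$)
$D \left(n + 28 \left(-370\right)\right) = - 15 \left(9 + 28 \left(-370\right)\right) = - 15 \left(9 - 10360\right) = \left(-15\right) \left(-10351\right) = 155265$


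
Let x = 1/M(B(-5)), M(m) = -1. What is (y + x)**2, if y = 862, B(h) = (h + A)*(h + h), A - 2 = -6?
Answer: 741321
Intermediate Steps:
A = -4 (A = 2 - 6 = -4)
B(h) = 2*h*(-4 + h) (B(h) = (h - 4)*(h + h) = (-4 + h)*(2*h) = 2*h*(-4 + h))
x = -1 (x = 1/(-1) = -1)
(y + x)**2 = (862 - 1)**2 = 861**2 = 741321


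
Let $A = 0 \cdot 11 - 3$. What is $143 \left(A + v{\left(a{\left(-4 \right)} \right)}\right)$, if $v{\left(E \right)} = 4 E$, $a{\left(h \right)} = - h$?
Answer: $1859$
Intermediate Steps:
$A = -3$ ($A = 0 - 3 = -3$)
$143 \left(A + v{\left(a{\left(-4 \right)} \right)}\right) = 143 \left(-3 + 4 \left(\left(-1\right) \left(-4\right)\right)\right) = 143 \left(-3 + 4 \cdot 4\right) = 143 \left(-3 + 16\right) = 143 \cdot 13 = 1859$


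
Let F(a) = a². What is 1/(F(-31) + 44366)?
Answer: 1/45327 ≈ 2.2062e-5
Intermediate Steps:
1/(F(-31) + 44366) = 1/((-31)² + 44366) = 1/(961 + 44366) = 1/45327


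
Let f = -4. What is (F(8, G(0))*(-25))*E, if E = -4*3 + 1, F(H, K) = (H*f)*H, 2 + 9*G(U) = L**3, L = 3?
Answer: -70400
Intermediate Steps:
G(U) = 25/9 (G(U) = -2/9 + (1/9)*3**3 = -2/9 + (1/9)*27 = -2/9 + 3 = 25/9)
F(H, K) = -4*H**2 (F(H, K) = (H*(-4))*H = (-4*H)*H = -4*H**2)
E = -11 (E = -12 + 1 = -11)
(F(8, G(0))*(-25))*E = (-4*8**2*(-25))*(-11) = (-4*64*(-25))*(-11) = -256*(-25)*(-11) = 6400*(-11) = -70400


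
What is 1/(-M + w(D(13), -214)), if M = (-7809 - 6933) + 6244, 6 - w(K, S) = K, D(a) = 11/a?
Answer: 13/110541 ≈ 0.00011760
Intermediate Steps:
w(K, S) = 6 - K
M = -8498 (M = -14742 + 6244 = -8498)
1/(-M + w(D(13), -214)) = 1/(-1*(-8498) + (6 - 11/13)) = 1/(8498 + (6 - 11/13)) = 1/(8498 + 67/13) = 1/(110541/13) = 13/110541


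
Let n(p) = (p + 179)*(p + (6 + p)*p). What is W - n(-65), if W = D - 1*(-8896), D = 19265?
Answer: -401619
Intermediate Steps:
W = 28161 (W = 19265 - 1*(-8896) = 19265 + 8896 = 28161)
n(p) = (179 + p)*(p + p*(6 + p))
W - n(-65) = 28161 - (-65)*(1253 + (-65)² + 186*(-65)) = 28161 - (-65)*(1253 + 4225 - 12090) = 28161 - (-65)*(-6612) = 28161 - 1*429780 = 28161 - 429780 = -401619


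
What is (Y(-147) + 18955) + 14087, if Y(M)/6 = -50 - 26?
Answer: 32586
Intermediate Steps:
Y(M) = -456 (Y(M) = 6*(-50 - 26) = 6*(-76) = -456)
(Y(-147) + 18955) + 14087 = (-456 + 18955) + 14087 = 18499 + 14087 = 32586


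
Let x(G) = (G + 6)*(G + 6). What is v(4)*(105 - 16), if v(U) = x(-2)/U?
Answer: 356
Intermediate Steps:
x(G) = (6 + G)² (x(G) = (6 + G)*(6 + G) = (6 + G)²)
v(U) = 16/U (v(U) = (6 - 2)²/U = 4²/U = 16/U)
v(4)*(105 - 16) = (16/4)*(105 - 16) = (16*(¼))*89 = 4*89 = 356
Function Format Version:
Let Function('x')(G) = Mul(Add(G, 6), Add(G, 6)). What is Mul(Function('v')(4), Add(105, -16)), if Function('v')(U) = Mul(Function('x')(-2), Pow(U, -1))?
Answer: 356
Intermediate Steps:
Function('x')(G) = Pow(Add(6, G), 2) (Function('x')(G) = Mul(Add(6, G), Add(6, G)) = Pow(Add(6, G), 2))
Function('v')(U) = Mul(16, Pow(U, -1)) (Function('v')(U) = Mul(Pow(Add(6, -2), 2), Pow(U, -1)) = Mul(Pow(4, 2), Pow(U, -1)) = Mul(16, Pow(U, -1)))
Mul(Function('v')(4), Add(105, -16)) = Mul(Mul(16, Pow(4, -1)), Add(105, -16)) = Mul(Mul(16, Rational(1, 4)), 89) = Mul(4, 89) = 356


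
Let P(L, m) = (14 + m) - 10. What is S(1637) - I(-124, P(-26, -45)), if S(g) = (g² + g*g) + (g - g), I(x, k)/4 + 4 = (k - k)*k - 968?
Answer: 5363426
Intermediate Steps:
P(L, m) = 4 + m
I(x, k) = -3888 (I(x, k) = -16 + 4*((k - k)*k - 968) = -16 + 4*(0*k - 968) = -16 + 4*(0 - 968) = -16 + 4*(-968) = -16 - 3872 = -3888)
S(g) = 2*g² (S(g) = (g² + g²) + 0 = 2*g² + 0 = 2*g²)
S(1637) - I(-124, P(-26, -45)) = 2*1637² - 1*(-3888) = 2*2679769 + 3888 = 5359538 + 3888 = 5363426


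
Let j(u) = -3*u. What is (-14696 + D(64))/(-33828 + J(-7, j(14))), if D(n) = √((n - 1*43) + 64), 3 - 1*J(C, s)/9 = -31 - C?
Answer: 14696/33585 - √85/33585 ≈ 0.43730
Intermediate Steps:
J(C, s) = 306 + 9*C (J(C, s) = 27 - 9*(-31 - C) = 27 + (279 + 9*C) = 306 + 9*C)
D(n) = √(21 + n) (D(n) = √((n - 43) + 64) = √((-43 + n) + 64) = √(21 + n))
(-14696 + D(64))/(-33828 + J(-7, j(14))) = (-14696 + √(21 + 64))/(-33828 + (306 + 9*(-7))) = (-14696 + √85)/(-33828 + (306 - 63)) = (-14696 + √85)/(-33828 + 243) = (-14696 + √85)/(-33585) = (-14696 + √85)*(-1/33585) = 14696/33585 - √85/33585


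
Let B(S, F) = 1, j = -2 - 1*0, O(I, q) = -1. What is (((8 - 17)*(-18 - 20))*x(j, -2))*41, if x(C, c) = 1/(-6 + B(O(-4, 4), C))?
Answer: -14022/5 ≈ -2804.4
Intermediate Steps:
j = -2 (j = -2 + 0 = -2)
x(C, c) = -1/5 (x(C, c) = 1/(-6 + 1) = 1/(-5) = -1/5)
(((8 - 17)*(-18 - 20))*x(j, -2))*41 = (((8 - 17)*(-18 - 20))*(-1/5))*41 = (-9*(-38)*(-1/5))*41 = (342*(-1/5))*41 = -342/5*41 = -14022/5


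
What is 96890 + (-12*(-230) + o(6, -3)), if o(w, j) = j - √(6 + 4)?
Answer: 99647 - √10 ≈ 99644.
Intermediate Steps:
o(w, j) = j - √10
96890 + (-12*(-230) + o(6, -3)) = 96890 + (-12*(-230) + (-3 - √10)) = 96890 + (2760 + (-3 - √10)) = 96890 + (2757 - √10) = 99647 - √10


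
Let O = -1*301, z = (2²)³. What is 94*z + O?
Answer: 5715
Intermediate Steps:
z = 64 (z = 4³ = 64)
O = -301
94*z + O = 94*64 - 301 = 6016 - 301 = 5715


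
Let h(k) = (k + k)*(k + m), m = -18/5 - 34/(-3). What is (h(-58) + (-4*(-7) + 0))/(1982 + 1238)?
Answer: 21971/12075 ≈ 1.8195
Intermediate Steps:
m = 116/15 (m = -18*⅕ - 34*(-⅓) = -18/5 + 34/3 = 116/15 ≈ 7.7333)
h(k) = 2*k*(116/15 + k) (h(k) = (k + k)*(k + 116/15) = (2*k)*(116/15 + k) = 2*k*(116/15 + k))
(h(-58) + (-4*(-7) + 0))/(1982 + 1238) = ((2/15)*(-58)*(116 + 15*(-58)) + (-4*(-7) + 0))/(1982 + 1238) = ((2/15)*(-58)*(116 - 870) + (28 + 0))/3220 = ((2/15)*(-58)*(-754) + 28)*(1/3220) = (87464/15 + 28)*(1/3220) = (87884/15)*(1/3220) = 21971/12075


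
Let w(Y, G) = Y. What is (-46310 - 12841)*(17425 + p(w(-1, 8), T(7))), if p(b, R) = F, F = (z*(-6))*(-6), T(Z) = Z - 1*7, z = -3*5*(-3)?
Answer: -1126530795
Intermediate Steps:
z = 45 (z = -15*(-3) = 45)
T(Z) = -7 + Z (T(Z) = Z - 7 = -7 + Z)
F = 1620 (F = (45*(-6))*(-6) = -270*(-6) = 1620)
p(b, R) = 1620
(-46310 - 12841)*(17425 + p(w(-1, 8), T(7))) = (-46310 - 12841)*(17425 + 1620) = -59151*19045 = -1126530795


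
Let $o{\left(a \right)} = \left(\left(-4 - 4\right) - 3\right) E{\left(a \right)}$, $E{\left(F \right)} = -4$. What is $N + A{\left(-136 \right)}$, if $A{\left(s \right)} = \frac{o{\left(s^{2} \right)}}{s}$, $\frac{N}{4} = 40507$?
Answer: $\frac{5508941}{34} \approx 1.6203 \cdot 10^{5}$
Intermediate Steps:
$N = 162028$ ($N = 4 \cdot 40507 = 162028$)
$o{\left(a \right)} = 44$ ($o{\left(a \right)} = \left(\left(-4 - 4\right) - 3\right) \left(-4\right) = \left(-8 - 3\right) \left(-4\right) = \left(-11\right) \left(-4\right) = 44$)
$A{\left(s \right)} = \frac{44}{s}$
$N + A{\left(-136 \right)} = 162028 + \frac{44}{-136} = 162028 + 44 \left(- \frac{1}{136}\right) = 162028 - \frac{11}{34} = \frac{5508941}{34}$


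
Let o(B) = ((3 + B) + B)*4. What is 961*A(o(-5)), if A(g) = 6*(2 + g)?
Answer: -149916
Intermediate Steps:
o(B) = 12 + 8*B (o(B) = (3 + 2*B)*4 = 12 + 8*B)
A(g) = 12 + 6*g
961*A(o(-5)) = 961*(12 + 6*(12 + 8*(-5))) = 961*(12 + 6*(12 - 40)) = 961*(12 + 6*(-28)) = 961*(12 - 168) = 961*(-156) = -149916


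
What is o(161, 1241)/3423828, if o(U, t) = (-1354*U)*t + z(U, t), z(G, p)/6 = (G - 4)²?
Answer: -67595665/855957 ≈ -78.971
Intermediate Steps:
z(G, p) = 6*(-4 + G)² (z(G, p) = 6*(G - 4)² = 6*(-4 + G)²)
o(U, t) = 6*(-4 + U)² - 1354*U*t (o(U, t) = (-1354*U)*t + 6*(-4 + U)² = -1354*U*t + 6*(-4 + U)² = 6*(-4 + U)² - 1354*U*t)
o(161, 1241)/3423828 = (6*(-4 + 161)² - 1354*161*1241)/3423828 = (6*157² - 270530554)*(1/3423828) = (6*24649 - 270530554)*(1/3423828) = (147894 - 270530554)*(1/3423828) = -270382660*1/3423828 = -67595665/855957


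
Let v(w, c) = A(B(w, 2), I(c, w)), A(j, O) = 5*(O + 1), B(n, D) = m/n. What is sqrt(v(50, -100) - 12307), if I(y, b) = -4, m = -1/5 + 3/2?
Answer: I*sqrt(12322) ≈ 111.0*I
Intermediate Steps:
m = 13/10 (m = -1*1/5 + 3*(1/2) = -1/5 + 3/2 = 13/10 ≈ 1.3000)
B(n, D) = 13/(10*n)
A(j, O) = 5 + 5*O (A(j, O) = 5*(1 + O) = 5 + 5*O)
v(w, c) = -15 (v(w, c) = 5 + 5*(-4) = 5 - 20 = -15)
sqrt(v(50, -100) - 12307) = sqrt(-15 - 12307) = sqrt(-12322) = I*sqrt(12322)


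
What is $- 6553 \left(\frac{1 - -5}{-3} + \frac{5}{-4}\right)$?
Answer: $\frac{85189}{4} \approx 21297.0$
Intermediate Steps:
$- 6553 \left(\frac{1 - -5}{-3} + \frac{5}{-4}\right) = - 6553 \left(\left(1 + 5\right) \left(- \frac{1}{3}\right) + 5 \left(- \frac{1}{4}\right)\right) = - 6553 \left(6 \left(- \frac{1}{3}\right) - \frac{5}{4}\right) = - 6553 \left(-2 - \frac{5}{4}\right) = \left(-6553\right) \left(- \frac{13}{4}\right) = \frac{85189}{4}$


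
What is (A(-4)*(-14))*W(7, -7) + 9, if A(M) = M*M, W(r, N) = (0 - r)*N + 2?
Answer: -11415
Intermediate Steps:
W(r, N) = 2 - N*r (W(r, N) = (-r)*N + 2 = -N*r + 2 = 2 - N*r)
A(M) = M**2
(A(-4)*(-14))*W(7, -7) + 9 = ((-4)**2*(-14))*(2 - 1*(-7)*7) + 9 = (16*(-14))*(2 + 49) + 9 = -224*51 + 9 = -11424 + 9 = -11415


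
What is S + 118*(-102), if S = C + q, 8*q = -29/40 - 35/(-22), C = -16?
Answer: -42422659/3520 ≈ -12052.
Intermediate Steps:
q = 381/3520 (q = (-29/40 - 35/(-22))/8 = (-29*1/40 - 35*(-1/22))/8 = (-29/40 + 35/22)/8 = (⅛)*(381/440) = 381/3520 ≈ 0.10824)
S = -55939/3520 (S = -16 + 381/3520 = -55939/3520 ≈ -15.892)
S + 118*(-102) = -55939/3520 + 118*(-102) = -55939/3520 - 12036 = -42422659/3520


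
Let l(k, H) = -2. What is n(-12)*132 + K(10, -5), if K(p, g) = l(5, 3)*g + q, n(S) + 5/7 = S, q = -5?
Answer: -11713/7 ≈ -1673.3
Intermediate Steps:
n(S) = -5/7 + S
K(p, g) = -5 - 2*g (K(p, g) = -2*g - 5 = -5 - 2*g)
n(-12)*132 + K(10, -5) = (-5/7 - 12)*132 + (-5 - 2*(-5)) = -89/7*132 + (-5 + 10) = -11748/7 + 5 = -11713/7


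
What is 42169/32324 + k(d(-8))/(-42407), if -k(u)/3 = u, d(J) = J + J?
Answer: 1786709231/1370763868 ≈ 1.3034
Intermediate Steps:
d(J) = 2*J
k(u) = -3*u
42169/32324 + k(d(-8))/(-42407) = 42169/32324 - 6*(-8)/(-42407) = 42169*(1/32324) - 3*(-16)*(-1/42407) = 42169/32324 + 48*(-1/42407) = 42169/32324 - 48/42407 = 1786709231/1370763868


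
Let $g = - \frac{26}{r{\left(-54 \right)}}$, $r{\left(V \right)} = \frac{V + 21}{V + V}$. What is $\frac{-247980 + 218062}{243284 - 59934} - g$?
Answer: $\frac{85643251}{1008425} \approx 84.928$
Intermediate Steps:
$r{\left(V \right)} = \frac{21 + V}{2 V}$
$g = - \frac{936}{11}$ ($g = - \frac{26}{\frac{1}{2} \frac{1}{-54} \left(21 - 54\right)} = - \frac{26}{\frac{1}{2} \left(- \frac{1}{54}\right) \left(-33\right)} = - \frac{26}{\frac{11}{36}} = \left(-26\right) \frac{36}{11} = - \frac{936}{11} \approx -85.091$)
$\frac{-247980 + 218062}{243284 - 59934} - g = \frac{-247980 + 218062}{243284 - 59934} - - \frac{936}{11} = - \frac{29918}{183350} + \frac{936}{11} = \left(-29918\right) \frac{1}{183350} + \frac{936}{11} = - \frac{14959}{91675} + \frac{936}{11} = \frac{85643251}{1008425}$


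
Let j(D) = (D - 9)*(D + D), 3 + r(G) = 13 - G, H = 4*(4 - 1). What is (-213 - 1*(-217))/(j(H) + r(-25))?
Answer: 4/107 ≈ 0.037383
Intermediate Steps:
H = 12 (H = 4*3 = 12)
r(G) = 10 - G (r(G) = -3 + (13 - G) = 10 - G)
j(D) = 2*D*(-9 + D) (j(D) = (-9 + D)*(2*D) = 2*D*(-9 + D))
(-213 - 1*(-217))/(j(H) + r(-25)) = (-213 - 1*(-217))/(2*12*(-9 + 12) + (10 - 1*(-25))) = (-213 + 217)/(2*12*3 + (10 + 25)) = 4/(72 + 35) = 4/107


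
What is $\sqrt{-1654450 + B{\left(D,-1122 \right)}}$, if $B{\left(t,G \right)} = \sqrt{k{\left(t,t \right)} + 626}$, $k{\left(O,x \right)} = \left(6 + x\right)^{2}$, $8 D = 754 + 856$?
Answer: $\frac{\sqrt{-6617800 + 3 \sqrt{77473}}}{2} \approx 1286.2 i$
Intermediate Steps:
$D = \frac{805}{4}$ ($D = \frac{754 + 856}{8} = \frac{1}{8} \cdot 1610 = \frac{805}{4} \approx 201.25$)
$B{\left(t,G \right)} = \sqrt{626 + \left(6 + t\right)^{2}}$ ($B{\left(t,G \right)} = \sqrt{\left(6 + t\right)^{2} + 626} = \sqrt{626 + \left(6 + t\right)^{2}}$)
$\sqrt{-1654450 + B{\left(D,-1122 \right)}} = \sqrt{-1654450 + \sqrt{626 + \left(6 + \frac{805}{4}\right)^{2}}} = \sqrt{-1654450 + \sqrt{626 + \left(\frac{829}{4}\right)^{2}}} = \sqrt{-1654450 + \sqrt{626 + \frac{687241}{16}}} = \sqrt{-1654450 + \sqrt{\frac{697257}{16}}} = \sqrt{-1654450 + \frac{3 \sqrt{77473}}{4}}$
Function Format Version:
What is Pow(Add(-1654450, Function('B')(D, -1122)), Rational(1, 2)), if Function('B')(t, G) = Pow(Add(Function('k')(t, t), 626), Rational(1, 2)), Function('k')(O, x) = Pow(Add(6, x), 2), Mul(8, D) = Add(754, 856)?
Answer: Mul(Rational(1, 2), Pow(Add(-6617800, Mul(3, Pow(77473, Rational(1, 2)))), Rational(1, 2))) ≈ Mul(1286.2, I)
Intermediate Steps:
D = Rational(805, 4) (D = Mul(Rational(1, 8), Add(754, 856)) = Mul(Rational(1, 8), 1610) = Rational(805, 4) ≈ 201.25)
Function('B')(t, G) = Pow(Add(626, Pow(Add(6, t), 2)), Rational(1, 2)) (Function('B')(t, G) = Pow(Add(Pow(Add(6, t), 2), 626), Rational(1, 2)) = Pow(Add(626, Pow(Add(6, t), 2)), Rational(1, 2)))
Pow(Add(-1654450, Function('B')(D, -1122)), Rational(1, 2)) = Pow(Add(-1654450, Pow(Add(626, Pow(Add(6, Rational(805, 4)), 2)), Rational(1, 2))), Rational(1, 2)) = Pow(Add(-1654450, Pow(Add(626, Pow(Rational(829, 4), 2)), Rational(1, 2))), Rational(1, 2)) = Pow(Add(-1654450, Pow(Add(626, Rational(687241, 16)), Rational(1, 2))), Rational(1, 2)) = Pow(Add(-1654450, Pow(Rational(697257, 16), Rational(1, 2))), Rational(1, 2)) = Pow(Add(-1654450, Mul(Rational(3, 4), Pow(77473, Rational(1, 2)))), Rational(1, 2))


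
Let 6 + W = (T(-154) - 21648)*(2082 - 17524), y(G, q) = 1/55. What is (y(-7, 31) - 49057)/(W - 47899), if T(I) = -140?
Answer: -2698134/18502131505 ≈ -0.00014583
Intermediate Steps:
y(G, q) = 1/55
W = 336450290 (W = -6 + (-140 - 21648)*(2082 - 17524) = -6 - 21788*(-15442) = -6 + 336450296 = 336450290)
(y(-7, 31) - 49057)/(W - 47899) = (1/55 - 49057)/(336450290 - 47899) = -2698134/55/336402391 = -2698134/55*1/336402391 = -2698134/18502131505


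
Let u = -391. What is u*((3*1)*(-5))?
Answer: 5865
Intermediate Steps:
u*((3*1)*(-5)) = -391*3*1*(-5) = -1173*(-5) = -391*(-15) = 5865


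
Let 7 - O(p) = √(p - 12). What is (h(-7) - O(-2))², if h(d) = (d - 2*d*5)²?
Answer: (3962 + I*√14)² ≈ 1.5697e+7 + 2.965e+4*I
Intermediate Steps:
h(d) = 81*d² (h(d) = (d - 10*d)² = (-9*d)² = 81*d²)
O(p) = 7 - √(-12 + p) (O(p) = 7 - √(p - 12) = 7 - √(-12 + p))
(h(-7) - O(-2))² = (81*(-7)² - (7 - √(-12 - 2)))² = (81*49 - (7 - √(-14)))² = (3969 - (7 - I*√14))² = (3969 + (-7 + I*√14))² = (3962 + I*√14)²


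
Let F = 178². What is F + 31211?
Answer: 62895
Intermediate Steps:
F = 31684
F + 31211 = 31684 + 31211 = 62895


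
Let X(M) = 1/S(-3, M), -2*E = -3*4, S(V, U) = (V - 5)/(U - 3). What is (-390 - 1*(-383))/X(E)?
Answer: 56/3 ≈ 18.667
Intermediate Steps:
S(V, U) = (-5 + V)/(-3 + U)
E = 6 (E = -(-3)*4/2 = -½*(-12) = 6)
X(M) = 3/8 - M/8 (X(M) = 1/((-5 - 3)/(-3 + M)) = 1/(-8/(-3 + M)) = 3/8 - M/8)
(-390 - 1*(-383))/X(E) = (-390 - 1*(-383))/(3/8 - ⅛*6) = (-390 + 383)/(3/8 - ¾) = -7/(-3/8) = -7*(-8/3) = 56/3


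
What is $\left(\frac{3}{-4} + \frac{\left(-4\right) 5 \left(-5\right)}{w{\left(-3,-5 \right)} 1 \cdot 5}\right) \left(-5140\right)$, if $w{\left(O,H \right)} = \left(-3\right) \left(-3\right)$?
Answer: $- \frac{68105}{9} \approx -7567.2$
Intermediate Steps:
$w{\left(O,H \right)} = 9$
$\left(\frac{3}{-4} + \frac{\left(-4\right) 5 \left(-5\right)}{w{\left(-3,-5 \right)} 1 \cdot 5}\right) \left(-5140\right) = \left(\frac{3}{-4} + \frac{\left(-4\right) 5 \left(-5\right)}{9 \cdot 1 \cdot 5}\right) \left(-5140\right) = \left(3 \left(- \frac{1}{4}\right) + \frac{\left(-4\right) \left(-25\right)}{9 \cdot 5}\right) \left(-5140\right) = \left(- \frac{3}{4} + \frac{100}{45}\right) \left(-5140\right) = \left(- \frac{3}{4} + 100 \cdot \frac{1}{45}\right) \left(-5140\right) = \left(- \frac{3}{4} + \frac{20}{9}\right) \left(-5140\right) = \frac{53}{36} \left(-5140\right) = - \frac{68105}{9}$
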